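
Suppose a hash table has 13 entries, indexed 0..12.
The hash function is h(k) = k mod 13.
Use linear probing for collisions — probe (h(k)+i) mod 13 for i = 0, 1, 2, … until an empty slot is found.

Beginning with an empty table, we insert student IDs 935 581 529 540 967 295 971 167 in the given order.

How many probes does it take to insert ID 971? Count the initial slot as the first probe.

5

935: h=12 -> slot 12
581: h=9 -> slot 9
529: h=9, probe 9,10 -> slot 10
540: h=7 -> slot 7
967: h=5 -> slot 5
295: h=9, probe 9,10,11 -> slot 11
971: h=9, probe 9,10,11,12,0 -> slot 0
167: h=11, probe 11,12,0,1 -> slot 1
Table: [971, 167, ., ., ., 967, ., 540, ., 581, 529, 295, 935]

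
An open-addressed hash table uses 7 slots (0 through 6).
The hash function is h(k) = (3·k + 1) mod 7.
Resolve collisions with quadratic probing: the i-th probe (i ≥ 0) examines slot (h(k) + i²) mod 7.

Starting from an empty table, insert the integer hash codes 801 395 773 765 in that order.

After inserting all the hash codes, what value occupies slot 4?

801 hashes to 3; slot 3 is free -> place at 3.
395 hashes to 3; 3 taken -> place at 4.
773 hashes to 3; 3,4 taken -> place at 0.
765 hashes to 0; 0 taken -> place at 1.
Table: [773, 765, _, 801, 395, _, _]

395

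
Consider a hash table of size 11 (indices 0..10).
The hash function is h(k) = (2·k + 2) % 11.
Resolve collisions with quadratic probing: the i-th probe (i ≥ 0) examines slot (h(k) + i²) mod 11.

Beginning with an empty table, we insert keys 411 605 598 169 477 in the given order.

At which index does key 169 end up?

Insert 411: h=10, slot 10 empty => index 10.
Insert 605: h=2, slot 2 empty => index 2.
Insert 598: h=10, slot 10 occupied => index 0.
Insert 169: h=10, slots 10,0 occupied => index 3.
Insert 477: h=10, slots 10,0,3 occupied => index 8.
Table: [598, ∅, 605, 169, ∅, ∅, ∅, ∅, 477, ∅, 411]

3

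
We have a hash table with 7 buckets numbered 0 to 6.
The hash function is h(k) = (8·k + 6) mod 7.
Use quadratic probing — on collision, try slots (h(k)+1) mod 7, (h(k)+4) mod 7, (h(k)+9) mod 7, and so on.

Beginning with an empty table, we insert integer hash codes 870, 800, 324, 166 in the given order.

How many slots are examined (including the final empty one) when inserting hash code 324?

870 hashes to 1; slot 1 is free -> place at 1.
800 hashes to 1; 1 taken -> place at 2.
324 hashes to 1; 1,2 taken -> place at 5.
166 hashes to 4; slot 4 is free -> place at 4.
Table: [., 870, 800, ., 166, 324, .]

3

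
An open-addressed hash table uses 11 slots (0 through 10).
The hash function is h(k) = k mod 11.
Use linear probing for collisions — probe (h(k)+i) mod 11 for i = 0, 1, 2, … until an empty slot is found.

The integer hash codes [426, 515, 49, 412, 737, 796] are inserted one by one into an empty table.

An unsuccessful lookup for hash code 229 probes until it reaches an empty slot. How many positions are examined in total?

2

426 hashes to 8; slot 8 is free → place at 8.
515 hashes to 9; slot 9 is free → place at 9.
49 hashes to 5; slot 5 is free → place at 5.
412 hashes to 5; 5 taken → place at 6.
737 hashes to 0; slot 0 is free → place at 0.
796 hashes to 4; slot 4 is free → place at 4.
Table: [737, -, -, -, 796, 49, 412, -, 426, 515, -]
Lookup 229: h=9, probe 9,10 → slot 10 empty, not found.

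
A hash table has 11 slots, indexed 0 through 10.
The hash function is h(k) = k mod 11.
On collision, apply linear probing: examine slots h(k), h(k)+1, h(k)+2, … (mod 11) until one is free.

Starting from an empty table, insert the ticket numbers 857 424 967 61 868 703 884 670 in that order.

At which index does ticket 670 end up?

Insert 857: h=10, slot 10 empty => index 10.
Insert 424: h=6, slot 6 empty => index 6.
Insert 967: h=10, slot 10 occupied => index 0.
Insert 61: h=6, slot 6 occupied => index 7.
Insert 868: h=10, slots 10,0 occupied => index 1.
Insert 703: h=10, slots 10,0,1 occupied => index 2.
Insert 884: h=4, slot 4 empty => index 4.
Insert 670: h=10, slots 10,0,1,2 occupied => index 3.
Table: [967, 868, 703, 670, 884, ., 424, 61, ., ., 857]

3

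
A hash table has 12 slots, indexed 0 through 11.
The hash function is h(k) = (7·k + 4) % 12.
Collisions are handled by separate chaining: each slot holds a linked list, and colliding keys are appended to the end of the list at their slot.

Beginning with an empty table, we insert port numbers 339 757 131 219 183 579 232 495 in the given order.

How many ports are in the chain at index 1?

339 → bucket 1
757 → bucket 11
131 → bucket 9
219 → bucket 1 (collision)
183 → bucket 1 (collision)
579 → bucket 1 (collision)
232 → bucket 8
495 → bucket 1 (collision)
Final buckets:
0: —
1: 339 -> 219 -> 183 -> 579 -> 495
2: —
3: —
4: —
5: —
6: —
7: —
8: 232
9: 131
10: —
11: 757

5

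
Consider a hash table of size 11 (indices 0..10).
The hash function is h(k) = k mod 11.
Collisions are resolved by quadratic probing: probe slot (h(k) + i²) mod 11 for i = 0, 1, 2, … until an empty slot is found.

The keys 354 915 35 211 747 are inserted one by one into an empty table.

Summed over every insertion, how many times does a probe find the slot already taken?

6

354: h=2 -> slot 2
915: h=2, probe 2,3 -> slot 3
35: h=2, probe 2,3,6 -> slot 6
211: h=2, probe 2,3,6,0 -> slot 0
747: h=10 -> slot 10
Table: [211, —, 354, 915, —, —, 35, —, —, —, 747]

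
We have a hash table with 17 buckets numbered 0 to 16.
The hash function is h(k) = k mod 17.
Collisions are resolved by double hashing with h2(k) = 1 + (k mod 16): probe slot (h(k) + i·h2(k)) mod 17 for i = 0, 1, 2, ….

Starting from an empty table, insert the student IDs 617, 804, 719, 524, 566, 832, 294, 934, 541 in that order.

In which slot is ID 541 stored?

11

617: h=5 => slot 5
804: h=5, h2=5, probe 5,10 => slot 10
719: h=5, h2=16, probe 5,4 => slot 4
524: h=14 => slot 14
566: h=5, h2=7, probe 5,12 => slot 12
832: h=16 => slot 16
294: h=5, h2=7, probe 5,12,2 => slot 2
934: h=16, h2=7, probe 16,6 => slot 6
541: h=14, h2=14, probe 14,11 => slot 11
Table: [., ., 294, ., 719, 617, 934, ., ., ., 804, 541, 566, ., 524, ., 832]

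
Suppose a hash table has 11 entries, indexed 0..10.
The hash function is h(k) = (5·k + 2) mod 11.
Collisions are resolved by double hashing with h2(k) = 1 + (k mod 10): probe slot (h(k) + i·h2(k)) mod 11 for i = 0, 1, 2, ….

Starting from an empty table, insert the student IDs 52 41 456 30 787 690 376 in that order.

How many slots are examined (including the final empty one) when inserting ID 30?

2

52 hashes to 9; slot 9 is free => place at 9.
41 hashes to 9, h2=2; 9 taken => place at 0.
456 hashes to 5; slot 5 is free => place at 5.
30 hashes to 9, h2=1; 9 taken => place at 10.
787 hashes to 10, h2=8; 10 taken => place at 7.
690 hashes to 9, h2=1; 9,10,0 taken => place at 1.
376 hashes to 1, h2=7; 1 taken => place at 8.
Table: [41, 690, _, _, _, 456, _, 787, 376, 52, 30]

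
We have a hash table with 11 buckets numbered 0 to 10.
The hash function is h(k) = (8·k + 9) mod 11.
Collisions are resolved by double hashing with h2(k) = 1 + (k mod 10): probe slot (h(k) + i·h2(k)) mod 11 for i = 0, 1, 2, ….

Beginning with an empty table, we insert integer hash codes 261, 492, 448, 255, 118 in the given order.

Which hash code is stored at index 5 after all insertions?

448

Insert 261: h=7, slot 7 empty → index 7.
Insert 492: h=7, h2=3, slot 7 occupied → index 10.
Insert 448: h=7, h2=9, slot 7 occupied → index 5.
Insert 255: h=3, slot 3 empty → index 3.
Insert 118: h=7, h2=9, slots 7,5,3 occupied → index 1.
Table: [_, 118, _, 255, _, 448, _, 261, _, _, 492]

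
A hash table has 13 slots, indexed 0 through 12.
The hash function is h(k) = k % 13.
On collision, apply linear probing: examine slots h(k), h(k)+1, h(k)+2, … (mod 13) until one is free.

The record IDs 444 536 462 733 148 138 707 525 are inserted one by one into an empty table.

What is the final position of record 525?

10

444 hashes to 2; slot 2 is free => place at 2.
536 hashes to 3; slot 3 is free => place at 3.
462 hashes to 7; slot 7 is free => place at 7.
733 hashes to 5; slot 5 is free => place at 5.
148 hashes to 5; 5 taken => place at 6.
138 hashes to 8; slot 8 is free => place at 8.
707 hashes to 5; 5,6,7,8 taken => place at 9.
525 hashes to 5; 5,6,7,8,9 taken => place at 10.
Table: [∅, ∅, 444, 536, ∅, 733, 148, 462, 138, 707, 525, ∅, ∅]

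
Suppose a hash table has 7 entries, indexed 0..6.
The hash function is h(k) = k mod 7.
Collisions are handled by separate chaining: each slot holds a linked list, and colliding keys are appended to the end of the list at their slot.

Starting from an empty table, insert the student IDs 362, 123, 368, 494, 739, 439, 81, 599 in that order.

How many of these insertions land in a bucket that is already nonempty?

362 -> bucket 5
123 -> bucket 4
368 -> bucket 4 (collision)
494 -> bucket 4 (collision)
739 -> bucket 4 (collision)
439 -> bucket 5 (collision)
81 -> bucket 4 (collision)
599 -> bucket 4 (collision)
Final buckets:
0: -
1: -
2: -
3: -
4: 123 -> 368 -> 494 -> 739 -> 81 -> 599
5: 362 -> 439
6: -

6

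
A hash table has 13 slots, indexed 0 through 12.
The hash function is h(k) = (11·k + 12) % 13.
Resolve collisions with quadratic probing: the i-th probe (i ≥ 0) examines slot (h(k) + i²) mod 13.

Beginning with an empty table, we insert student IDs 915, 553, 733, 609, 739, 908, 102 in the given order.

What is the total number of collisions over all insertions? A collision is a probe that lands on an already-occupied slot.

11

915 hashes to 2; slot 2 is free => place at 2.
553 hashes to 11; slot 11 is free => place at 11.
733 hashes to 2; 2 taken => place at 3.
609 hashes to 3; 3 taken => place at 4.
739 hashes to 3; 3,4 taken => place at 7.
908 hashes to 3; 3,4,7 taken => place at 12.
102 hashes to 3; 3,4,7,12 taken => place at 6.
Table: [., ., 915, 733, 609, ., 102, 739, ., ., ., 553, 908]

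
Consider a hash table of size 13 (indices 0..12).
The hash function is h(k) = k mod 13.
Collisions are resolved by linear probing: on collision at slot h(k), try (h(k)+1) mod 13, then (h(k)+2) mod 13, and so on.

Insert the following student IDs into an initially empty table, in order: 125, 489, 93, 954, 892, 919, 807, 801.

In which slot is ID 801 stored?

12

125 hashes to 8; slot 8 is free -> place at 8.
489 hashes to 8; 8 taken -> place at 9.
93 hashes to 2; slot 2 is free -> place at 2.
954 hashes to 5; slot 5 is free -> place at 5.
892 hashes to 8; 8,9 taken -> place at 10.
919 hashes to 9; 9,10 taken -> place at 11.
807 hashes to 1; slot 1 is free -> place at 1.
801 hashes to 8; 8,9,10,11 taken -> place at 12.
Table: [_, 807, 93, _, _, 954, _, _, 125, 489, 892, 919, 801]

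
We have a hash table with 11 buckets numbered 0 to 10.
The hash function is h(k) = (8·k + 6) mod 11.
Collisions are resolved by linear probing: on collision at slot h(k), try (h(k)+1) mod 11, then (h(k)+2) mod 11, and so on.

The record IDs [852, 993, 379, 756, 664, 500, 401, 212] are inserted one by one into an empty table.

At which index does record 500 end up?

852: h=2 → slot 2
993: h=8 → slot 8
379: h=2, probe 2,3 → slot 3
756: h=4 → slot 4
664: h=5 → slot 5
500: h=2, probe 2,3,4,5,6 → slot 6
401: h=2, probe 2,3,4,5,6,7 → slot 7
212: h=8, probe 8,9 → slot 9
Table: [∅, ∅, 852, 379, 756, 664, 500, 401, 993, 212, ∅]

6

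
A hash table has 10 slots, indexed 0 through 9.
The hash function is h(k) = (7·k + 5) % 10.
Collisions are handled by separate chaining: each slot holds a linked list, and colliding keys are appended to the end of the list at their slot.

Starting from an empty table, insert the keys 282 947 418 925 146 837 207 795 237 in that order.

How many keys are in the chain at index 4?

282 -> bucket 9
947 -> bucket 4
418 -> bucket 1
925 -> bucket 0
146 -> bucket 7
837 -> bucket 4 (collision)
207 -> bucket 4 (collision)
795 -> bucket 0 (collision)
237 -> bucket 4 (collision)
Final buckets:
0: 925 -> 795
1: 418
2: —
3: —
4: 947 -> 837 -> 207 -> 237
5: —
6: —
7: 146
8: —
9: 282

4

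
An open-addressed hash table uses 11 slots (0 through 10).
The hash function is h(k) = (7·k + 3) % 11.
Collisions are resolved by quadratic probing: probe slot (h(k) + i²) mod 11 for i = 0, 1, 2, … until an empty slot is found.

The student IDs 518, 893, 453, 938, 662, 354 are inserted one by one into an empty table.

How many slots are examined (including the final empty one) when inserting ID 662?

4

518 hashes to 10; slot 10 is free -> place at 10.
893 hashes to 6; slot 6 is free -> place at 6.
453 hashes to 6; 6 taken -> place at 7.
938 hashes to 2; slot 2 is free -> place at 2.
662 hashes to 6; 6,7,10 taken -> place at 4.
354 hashes to 6; 6,7,10,4 taken -> place at 0.
Table: [354, —, 938, —, 662, —, 893, 453, —, —, 518]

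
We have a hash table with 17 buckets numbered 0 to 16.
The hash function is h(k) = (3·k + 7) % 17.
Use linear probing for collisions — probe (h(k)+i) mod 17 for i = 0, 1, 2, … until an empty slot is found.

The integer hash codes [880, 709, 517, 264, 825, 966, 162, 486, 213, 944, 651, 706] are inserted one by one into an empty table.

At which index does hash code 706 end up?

880 hashes to 12; slot 12 is free => place at 12.
709 hashes to 9; slot 9 is free => place at 9.
517 hashes to 11; slot 11 is free => place at 11.
264 hashes to 0; slot 0 is free => place at 0.
825 hashes to 0; 0 taken => place at 1.
966 hashes to 15; slot 15 is free => place at 15.
162 hashes to 0; 0,1 taken => place at 2.
486 hashes to 3; slot 3 is free => place at 3.
213 hashes to 0; 0,1,2,3 taken => place at 4.
944 hashes to 0; 0,1,2,3,4 taken => place at 5.
651 hashes to 5; 5 taken => place at 6.
706 hashes to 0; 0,1,2,3,4,5,6 taken => place at 7.
Table: [264, 825, 162, 486, 213, 944, 651, 706, -, 709, -, 517, 880, -, -, 966, -]

7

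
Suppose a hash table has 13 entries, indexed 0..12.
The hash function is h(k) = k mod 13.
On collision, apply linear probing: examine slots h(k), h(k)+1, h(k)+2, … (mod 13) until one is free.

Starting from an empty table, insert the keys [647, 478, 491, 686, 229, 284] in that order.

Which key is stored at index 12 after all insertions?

647 hashes to 10; slot 10 is free -> place at 10.
478 hashes to 10; 10 taken -> place at 11.
491 hashes to 10; 10,11 taken -> place at 12.
686 hashes to 10; 10,11,12 taken -> place at 0.
229 hashes to 8; slot 8 is free -> place at 8.
284 hashes to 11; 11,12,0 taken -> place at 1.
Table: [686, 284, _, _, _, _, _, _, 229, _, 647, 478, 491]

491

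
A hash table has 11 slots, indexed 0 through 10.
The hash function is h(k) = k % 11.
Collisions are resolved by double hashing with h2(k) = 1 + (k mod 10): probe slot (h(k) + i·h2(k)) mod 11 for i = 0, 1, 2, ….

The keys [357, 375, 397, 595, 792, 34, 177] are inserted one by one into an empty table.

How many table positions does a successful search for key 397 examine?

357 hashes to 5; slot 5 is free -> place at 5.
375 hashes to 1; slot 1 is free -> place at 1.
397 hashes to 1, h2=8; 1 taken -> place at 9.
595 hashes to 1, h2=6; 1 taken -> place at 7.
792 hashes to 0; slot 0 is free -> place at 0.
34 hashes to 1, h2=5; 1 taken -> place at 6.
177 hashes to 1, h2=8; 1,9,6 taken -> place at 3.
Table: [792, 375, _, 177, _, 357, 34, 595, _, 397, _]
Lookup 397: h=1, h2=8, probe 1,9 → found at 9.

2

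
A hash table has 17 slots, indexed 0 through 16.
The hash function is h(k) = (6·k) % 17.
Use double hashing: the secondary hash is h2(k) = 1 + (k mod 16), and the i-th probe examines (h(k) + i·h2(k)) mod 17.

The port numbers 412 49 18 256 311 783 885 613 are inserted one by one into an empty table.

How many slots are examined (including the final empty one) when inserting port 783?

3

412 hashes to 7; slot 7 is free → place at 7.
49 hashes to 5; slot 5 is free → place at 5.
18 hashes to 6; slot 6 is free → place at 6.
256 hashes to 6, h2=1; 6,7 taken → place at 8.
311 hashes to 13; slot 13 is free → place at 13.
783 hashes to 6, h2=16; 6,5 taken → place at 4.
885 hashes to 6, h2=6; 6 taken → place at 12.
613 hashes to 6, h2=6; 6,12 taken → place at 1.
Table: [—, 613, —, —, 783, 49, 18, 412, 256, —, —, —, 885, 311, —, —, —]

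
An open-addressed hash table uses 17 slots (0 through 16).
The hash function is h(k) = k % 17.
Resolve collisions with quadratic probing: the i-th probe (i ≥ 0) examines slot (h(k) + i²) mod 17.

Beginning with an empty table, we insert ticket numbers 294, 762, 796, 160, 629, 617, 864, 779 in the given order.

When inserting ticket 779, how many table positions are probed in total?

Insert 294: h=5, slot 5 empty -> index 5.
Insert 762: h=14, slot 14 empty -> index 14.
Insert 796: h=14, slot 14 occupied -> index 15.
Insert 160: h=7, slot 7 empty -> index 7.
Insert 629: h=0, slot 0 empty -> index 0.
Insert 617: h=5, slot 5 occupied -> index 6.
Insert 864: h=14, slots 14,15 occupied -> index 1.
Insert 779: h=14, slots 14,15,1,6 occupied -> index 13.
Table: [629, 864, -, -, -, 294, 617, 160, -, -, -, -, -, 779, 762, 796, -]

5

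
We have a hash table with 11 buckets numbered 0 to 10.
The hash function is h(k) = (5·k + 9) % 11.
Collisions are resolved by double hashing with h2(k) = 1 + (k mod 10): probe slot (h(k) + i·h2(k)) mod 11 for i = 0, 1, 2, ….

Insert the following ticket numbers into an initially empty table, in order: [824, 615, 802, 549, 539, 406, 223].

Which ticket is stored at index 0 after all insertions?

406

Insert 824: h=4, slot 4 empty -> index 4.
Insert 615: h=4, h2=6, slot 4 occupied -> index 10.
Insert 802: h=4, h2=3, slot 4 occupied -> index 7.
Insert 549: h=4, h2=10, slot 4 occupied -> index 3.
Insert 539: h=9, slot 9 empty -> index 9.
Insert 406: h=4, h2=7, slot 4 occupied -> index 0.
Insert 223: h=2, slot 2 empty -> index 2.
Table: [406, ., 223, 549, 824, ., ., 802, ., 539, 615]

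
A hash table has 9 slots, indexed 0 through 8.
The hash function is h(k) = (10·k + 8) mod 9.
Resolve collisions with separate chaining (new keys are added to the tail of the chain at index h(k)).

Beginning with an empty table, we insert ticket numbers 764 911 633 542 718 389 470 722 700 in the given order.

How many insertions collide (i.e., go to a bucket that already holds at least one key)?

764 -> bucket 7
911 -> bucket 1
633 -> bucket 2
542 -> bucket 1 (collision)
718 -> bucket 6
389 -> bucket 1 (collision)
470 -> bucket 1 (collision)
722 -> bucket 1 (collision)
700 -> bucket 6 (collision)
Final buckets:
0: _
1: 911 -> 542 -> 389 -> 470 -> 722
2: 633
3: _
4: _
5: _
6: 718 -> 700
7: 764
8: _

5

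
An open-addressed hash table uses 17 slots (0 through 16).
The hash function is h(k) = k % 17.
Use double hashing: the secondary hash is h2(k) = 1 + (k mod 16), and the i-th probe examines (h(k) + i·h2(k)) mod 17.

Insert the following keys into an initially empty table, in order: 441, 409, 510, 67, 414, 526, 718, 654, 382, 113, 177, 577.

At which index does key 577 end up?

5

441: h=16 -> slot 16
409: h=1 -> slot 1
510: h=0 -> slot 0
67: h=16, h2=4, probe 16,3 -> slot 3
414: h=6 -> slot 6
526: h=16, h2=15, probe 16,14 -> slot 14
718: h=4 -> slot 4
654: h=8 -> slot 8
382: h=8, h2=15, probe 8,6,4,2 -> slot 2
113: h=11 -> slot 11
177: h=7 -> slot 7
577: h=16, h2=2, probe 16,1,3,5 -> slot 5
Table: [510, 409, 382, 67, 718, 577, 414, 177, 654, _, _, 113, _, _, 526, _, 441]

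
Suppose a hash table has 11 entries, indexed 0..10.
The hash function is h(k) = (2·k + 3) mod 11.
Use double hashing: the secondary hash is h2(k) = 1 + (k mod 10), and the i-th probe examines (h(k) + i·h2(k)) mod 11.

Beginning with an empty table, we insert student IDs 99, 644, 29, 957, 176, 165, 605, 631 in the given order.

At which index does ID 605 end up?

Insert 99: h=3, slot 3 empty -> index 3.
Insert 644: h=4, slot 4 empty -> index 4.
Insert 29: h=6, slot 6 empty -> index 6.
Insert 957: h=3, h2=8, slot 3 occupied -> index 0.
Insert 176: h=3, h2=7, slot 3 occupied -> index 10.
Insert 165: h=3, h2=6, slot 3 occupied -> index 9.
Insert 605: h=3, h2=6, slots 3,9,4,10 occupied -> index 5.
Insert 631: h=0, h2=2, slot 0 occupied -> index 2.
Table: [957, ∅, 631, 99, 644, 605, 29, ∅, ∅, 165, 176]

5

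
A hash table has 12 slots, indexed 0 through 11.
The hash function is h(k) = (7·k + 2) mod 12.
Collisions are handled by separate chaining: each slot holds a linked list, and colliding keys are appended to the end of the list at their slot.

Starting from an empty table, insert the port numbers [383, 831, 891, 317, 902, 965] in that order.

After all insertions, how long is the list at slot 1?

383 → bucket 7
831 → bucket 11
891 → bucket 11 (collision)
317 → bucket 1
902 → bucket 4
965 → bucket 1 (collision)
Final buckets:
0: .
1: 317 -> 965
2: .
3: .
4: 902
5: .
6: .
7: 383
8: .
9: .
10: .
11: 831 -> 891

2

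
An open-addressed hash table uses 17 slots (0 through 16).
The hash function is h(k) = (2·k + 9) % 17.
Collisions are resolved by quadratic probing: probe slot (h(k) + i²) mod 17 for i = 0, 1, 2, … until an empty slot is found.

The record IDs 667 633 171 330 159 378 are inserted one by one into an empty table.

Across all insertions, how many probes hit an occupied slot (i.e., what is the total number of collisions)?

4

667: h=0 → slot 0
633: h=0, probe 0,1 → slot 1
171: h=11 → slot 11
330: h=6 → slot 6
159: h=4 → slot 4
378: h=0, probe 0,1,4,9 → slot 9
Table: [667, 633, ∅, ∅, 159, ∅, 330, ∅, ∅, 378, ∅, 171, ∅, ∅, ∅, ∅, ∅]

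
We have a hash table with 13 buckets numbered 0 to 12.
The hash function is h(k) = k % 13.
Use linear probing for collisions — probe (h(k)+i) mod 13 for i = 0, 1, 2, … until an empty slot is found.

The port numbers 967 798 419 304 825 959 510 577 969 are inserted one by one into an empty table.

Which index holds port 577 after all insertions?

Insert 967: h=5, slot 5 empty → index 5.
Insert 798: h=5, slot 5 occupied → index 6.
Insert 419: h=3, slot 3 empty → index 3.
Insert 304: h=5, slots 5,6 occupied → index 7.
Insert 825: h=6, slots 6,7 occupied → index 8.
Insert 959: h=10, slot 10 empty → index 10.
Insert 510: h=3, slot 3 occupied → index 4.
Insert 577: h=5, slots 5,6,7,8 occupied → index 9.
Insert 969: h=7, slots 7,8,9,10 occupied → index 11.
Table: [∅, ∅, ∅, 419, 510, 967, 798, 304, 825, 577, 959, 969, ∅]

9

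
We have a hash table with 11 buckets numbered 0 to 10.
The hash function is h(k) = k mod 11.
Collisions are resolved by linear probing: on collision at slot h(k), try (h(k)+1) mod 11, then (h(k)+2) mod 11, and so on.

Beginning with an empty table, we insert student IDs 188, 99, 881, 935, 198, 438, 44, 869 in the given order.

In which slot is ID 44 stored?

5

Insert 188: h=1, slot 1 empty → index 1.
Insert 99: h=0, slot 0 empty → index 0.
Insert 881: h=1, slot 1 occupied → index 2.
Insert 935: h=0, slots 0,1,2 occupied → index 3.
Insert 198: h=0, slots 0,1,2,3 occupied → index 4.
Insert 438: h=9, slot 9 empty → index 9.
Insert 44: h=0, slots 0,1,2,3,4 occupied → index 5.
Insert 869: h=0, slots 0,1,2,3,4,5 occupied → index 6.
Table: [99, 188, 881, 935, 198, 44, 869, -, -, 438, -]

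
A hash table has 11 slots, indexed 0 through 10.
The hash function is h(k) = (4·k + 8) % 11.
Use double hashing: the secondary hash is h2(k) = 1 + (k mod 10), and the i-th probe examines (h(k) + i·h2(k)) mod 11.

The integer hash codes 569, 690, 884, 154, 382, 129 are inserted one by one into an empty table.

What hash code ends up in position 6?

569: h=7 → slot 7
690: h=7, h2=1, probe 7,8 → slot 8
884: h=2 → slot 2
154: h=8, h2=5, probe 8,2,7,1 → slot 1
382: h=7, h2=3, probe 7,10 → slot 10
129: h=7, h2=10, probe 7,6 → slot 6
Table: [—, 154, 884, —, —, —, 129, 569, 690, —, 382]

129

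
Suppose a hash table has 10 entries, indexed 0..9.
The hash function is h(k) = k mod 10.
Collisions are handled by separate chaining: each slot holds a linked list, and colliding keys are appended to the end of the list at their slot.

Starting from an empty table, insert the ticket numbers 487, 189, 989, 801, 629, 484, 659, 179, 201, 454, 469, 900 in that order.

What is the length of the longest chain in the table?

487 → bucket 7
189 → bucket 9
989 → bucket 9 (collision)
801 → bucket 1
629 → bucket 9 (collision)
484 → bucket 4
659 → bucket 9 (collision)
179 → bucket 9 (collision)
201 → bucket 1 (collision)
454 → bucket 4 (collision)
469 → bucket 9 (collision)
900 → bucket 0
Final buckets:
0: 900
1: 801 -> 201
2: —
3: —
4: 484 -> 454
5: —
6: —
7: 487
8: —
9: 189 -> 989 -> 629 -> 659 -> 179 -> 469

6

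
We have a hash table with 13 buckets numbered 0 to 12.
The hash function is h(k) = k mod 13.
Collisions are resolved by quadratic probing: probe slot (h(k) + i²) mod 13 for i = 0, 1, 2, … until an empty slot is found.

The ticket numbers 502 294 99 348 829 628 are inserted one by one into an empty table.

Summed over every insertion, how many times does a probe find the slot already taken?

4

502: h=8 -> slot 8
294: h=8, probe 8,9 -> slot 9
99: h=8, probe 8,9,12 -> slot 12
348: h=10 -> slot 10
829: h=10, probe 10,11 -> slot 11
628: h=4 -> slot 4
Table: [∅, ∅, ∅, ∅, 628, ∅, ∅, ∅, 502, 294, 348, 829, 99]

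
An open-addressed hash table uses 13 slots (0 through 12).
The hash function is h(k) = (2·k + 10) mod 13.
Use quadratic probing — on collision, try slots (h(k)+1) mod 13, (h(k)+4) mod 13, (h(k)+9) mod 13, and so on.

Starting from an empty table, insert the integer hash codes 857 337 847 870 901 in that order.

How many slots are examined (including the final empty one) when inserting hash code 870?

Insert 857: h=8, slot 8 empty -> index 8.
Insert 337: h=8, slot 8 occupied -> index 9.
Insert 847: h=1, slot 1 empty -> index 1.
Insert 870: h=8, slots 8,9 occupied -> index 12.
Insert 901: h=5, slot 5 empty -> index 5.
Table: [—, 847, —, —, —, 901, —, —, 857, 337, —, —, 870]

3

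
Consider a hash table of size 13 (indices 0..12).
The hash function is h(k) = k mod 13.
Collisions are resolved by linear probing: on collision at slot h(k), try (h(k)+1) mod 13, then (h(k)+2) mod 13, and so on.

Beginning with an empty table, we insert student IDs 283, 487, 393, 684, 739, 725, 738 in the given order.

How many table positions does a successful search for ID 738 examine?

4

283 hashes to 10; slot 10 is free => place at 10.
487 hashes to 6; slot 6 is free => place at 6.
393 hashes to 3; slot 3 is free => place at 3.
684 hashes to 8; slot 8 is free => place at 8.
739 hashes to 11; slot 11 is free => place at 11.
725 hashes to 10; 10,11 taken => place at 12.
738 hashes to 10; 10,11,12 taken => place at 0.
Table: [738, ∅, ∅, 393, ∅, ∅, 487, ∅, 684, ∅, 283, 739, 725]
Lookup 738: h=10, probe 10,11,12,0 → found at 0.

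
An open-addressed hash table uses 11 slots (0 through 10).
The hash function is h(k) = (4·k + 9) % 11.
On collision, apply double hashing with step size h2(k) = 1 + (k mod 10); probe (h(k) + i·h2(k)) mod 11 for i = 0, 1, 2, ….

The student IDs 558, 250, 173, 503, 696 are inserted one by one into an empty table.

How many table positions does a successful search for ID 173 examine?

Insert 558: h=8, slot 8 empty → index 8.
Insert 250: h=8, h2=1, slot 8 occupied → index 9.
Insert 173: h=8, h2=4, slot 8 occupied → index 1.
Insert 503: h=8, h2=4, slots 8,1 occupied → index 5.
Insert 696: h=10, slot 10 empty → index 10.
Table: [-, 173, -, -, -, 503, -, -, 558, 250, 696]
Lookup 173: h=8, h2=4, probe 8,1 → found at 1.

2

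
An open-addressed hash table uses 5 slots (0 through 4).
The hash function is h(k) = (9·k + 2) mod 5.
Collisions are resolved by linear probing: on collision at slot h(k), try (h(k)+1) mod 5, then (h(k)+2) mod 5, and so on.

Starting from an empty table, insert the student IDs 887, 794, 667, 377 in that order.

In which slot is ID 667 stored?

Insert 887: h=0, slot 0 empty -> index 0.
Insert 794: h=3, slot 3 empty -> index 3.
Insert 667: h=0, slot 0 occupied -> index 1.
Insert 377: h=0, slots 0,1 occupied -> index 2.
Table: [887, 667, 377, 794, ∅]

1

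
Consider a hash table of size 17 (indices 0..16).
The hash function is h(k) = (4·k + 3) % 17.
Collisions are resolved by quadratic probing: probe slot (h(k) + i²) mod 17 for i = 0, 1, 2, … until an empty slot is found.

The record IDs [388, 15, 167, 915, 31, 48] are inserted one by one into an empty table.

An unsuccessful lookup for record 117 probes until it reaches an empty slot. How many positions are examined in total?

2

Insert 388: h=8, slot 8 empty -> index 8.
Insert 15: h=12, slot 12 empty -> index 12.
Insert 167: h=8, slot 8 occupied -> index 9.
Insert 915: h=8, slots 8,9,12 occupied -> index 0.
Insert 31: h=8, slots 8,9,12,0 occupied -> index 7.
Insert 48: h=8, slots 8,9,12,0,7 occupied -> index 16.
Table: [915, _, _, _, _, _, _, 31, 388, 167, _, _, 15, _, _, _, 48]
Lookup 117: h=12, probe 12,13 → slot 13 empty, not found.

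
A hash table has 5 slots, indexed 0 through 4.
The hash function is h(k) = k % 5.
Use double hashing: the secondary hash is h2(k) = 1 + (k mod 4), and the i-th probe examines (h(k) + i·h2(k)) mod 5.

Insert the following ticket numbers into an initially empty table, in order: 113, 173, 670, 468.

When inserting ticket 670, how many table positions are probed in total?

3

113: h=3 → slot 3
173: h=3, h2=2, probe 3,0 → slot 0
670: h=0, h2=3, probe 0,3,1 → slot 1
468: h=3, h2=1, probe 3,4 → slot 4
Table: [173, 670, —, 113, 468]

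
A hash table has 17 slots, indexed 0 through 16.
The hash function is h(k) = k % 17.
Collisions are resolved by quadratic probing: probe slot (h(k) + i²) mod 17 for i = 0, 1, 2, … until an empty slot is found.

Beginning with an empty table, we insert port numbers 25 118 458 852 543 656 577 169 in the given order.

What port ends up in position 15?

25 hashes to 8; slot 8 is free => place at 8.
118 hashes to 16; slot 16 is free => place at 16.
458 hashes to 16; 16 taken => place at 0.
852 hashes to 2; slot 2 is free => place at 2.
543 hashes to 16; 16,0 taken => place at 3.
656 hashes to 10; slot 10 is free => place at 10.
577 hashes to 16; 16,0,3,8 taken => place at 15.
169 hashes to 16; 16,0,3,8,15 taken => place at 7.
Table: [458, —, 852, 543, —, —, —, 169, 25, —, 656, —, —, —, —, 577, 118]

577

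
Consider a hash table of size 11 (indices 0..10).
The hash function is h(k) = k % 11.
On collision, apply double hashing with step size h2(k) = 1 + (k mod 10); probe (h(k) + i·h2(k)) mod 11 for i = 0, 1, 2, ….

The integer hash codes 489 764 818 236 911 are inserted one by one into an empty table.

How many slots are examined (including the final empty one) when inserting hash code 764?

2

489 hashes to 5; slot 5 is free => place at 5.
764 hashes to 5, h2=5; 5 taken => place at 10.
818 hashes to 4; slot 4 is free => place at 4.
236 hashes to 5, h2=7; 5 taken => place at 1.
911 hashes to 9; slot 9 is free => place at 9.
Table: [., 236, ., ., 818, 489, ., ., ., 911, 764]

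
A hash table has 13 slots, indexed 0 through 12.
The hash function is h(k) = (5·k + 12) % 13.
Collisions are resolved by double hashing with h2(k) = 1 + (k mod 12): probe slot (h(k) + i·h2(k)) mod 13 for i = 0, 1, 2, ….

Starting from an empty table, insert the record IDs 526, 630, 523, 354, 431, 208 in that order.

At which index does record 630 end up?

Insert 526: h=3, slot 3 empty => index 3.
Insert 630: h=3, h2=7, slot 3 occupied => index 10.
Insert 523: h=1, slot 1 empty => index 1.
Insert 354: h=1, h2=7, slot 1 occupied => index 8.
Insert 431: h=9, slot 9 empty => index 9.
Insert 208: h=12, slot 12 empty => index 12.
Table: [—, 523, —, 526, —, —, —, —, 354, 431, 630, —, 208]

10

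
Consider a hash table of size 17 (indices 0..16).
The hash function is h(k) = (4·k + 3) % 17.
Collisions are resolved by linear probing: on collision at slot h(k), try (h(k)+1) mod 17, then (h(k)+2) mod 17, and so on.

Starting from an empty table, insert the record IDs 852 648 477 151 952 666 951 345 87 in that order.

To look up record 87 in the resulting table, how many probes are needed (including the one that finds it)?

852: h=11 => slot 11
648: h=11, probe 11,12 => slot 12
477: h=7 => slot 7
151: h=12, probe 12,13 => slot 13
952: h=3 => slot 3
666: h=15 => slot 15
951: h=16 => slot 16
345: h=6 => slot 6
87: h=11, probe 11,12,13,14 => slot 14
Table: [—, —, —, 952, —, —, 345, 477, —, —, —, 852, 648, 151, 87, 666, 951]
Lookup 87: h=11, probe 11,12,13,14 → found at 14.

4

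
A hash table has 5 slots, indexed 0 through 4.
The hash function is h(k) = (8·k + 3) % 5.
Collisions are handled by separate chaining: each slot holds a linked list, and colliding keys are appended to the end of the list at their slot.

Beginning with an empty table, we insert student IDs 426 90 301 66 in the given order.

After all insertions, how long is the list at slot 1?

3

426 -> bucket 1
90 -> bucket 3
301 -> bucket 1 (collision)
66 -> bucket 1 (collision)
Final buckets:
0: .
1: 426 -> 301 -> 66
2: .
3: 90
4: .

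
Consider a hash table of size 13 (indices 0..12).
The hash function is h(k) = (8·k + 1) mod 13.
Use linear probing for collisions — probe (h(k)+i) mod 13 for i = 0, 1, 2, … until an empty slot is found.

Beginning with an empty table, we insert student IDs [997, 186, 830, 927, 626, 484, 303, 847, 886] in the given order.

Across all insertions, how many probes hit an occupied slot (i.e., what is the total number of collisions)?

997: h=8 → slot 8
186: h=7 → slot 7
830: h=11 → slot 11
927: h=7, probe 7,8,9 → slot 9
626: h=4 → slot 4
484: h=12 → slot 12
303: h=7, probe 7,8,9,10 → slot 10
847: h=4, probe 4,5 → slot 5
886: h=4, probe 4,5,6 → slot 6
Table: [—, —, —, —, 626, 847, 886, 186, 997, 927, 303, 830, 484]

8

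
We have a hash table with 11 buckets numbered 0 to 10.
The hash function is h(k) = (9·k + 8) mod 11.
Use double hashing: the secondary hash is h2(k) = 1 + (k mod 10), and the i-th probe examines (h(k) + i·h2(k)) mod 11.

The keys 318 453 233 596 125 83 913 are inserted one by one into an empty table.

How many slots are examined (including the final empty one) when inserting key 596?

318 hashes to 10; slot 10 is free => place at 10.
453 hashes to 4; slot 4 is free => place at 4.
233 hashes to 4, h2=4; 4 taken => place at 8.
596 hashes to 4, h2=7; 4 taken => place at 0.
125 hashes to 0, h2=6; 0 taken => place at 6.
83 hashes to 7; slot 7 is free => place at 7.
913 hashes to 8, h2=4; 8 taken => place at 1.
Table: [596, 913, -, -, 453, -, 125, 83, 233, -, 318]

2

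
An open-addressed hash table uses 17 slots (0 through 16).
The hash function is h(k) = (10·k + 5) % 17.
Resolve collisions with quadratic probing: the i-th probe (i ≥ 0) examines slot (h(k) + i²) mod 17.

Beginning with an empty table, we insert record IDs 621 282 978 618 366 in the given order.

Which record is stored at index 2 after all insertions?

366

Insert 621: h=10, slot 10 empty → index 10.
Insert 282: h=3, slot 3 empty → index 3.
Insert 978: h=10, slot 10 occupied → index 11.
Insert 618: h=14, slot 14 empty → index 14.
Insert 366: h=10, slots 10,11,14 occupied → index 2.
Table: [-, -, 366, 282, -, -, -, -, -, -, 621, 978, -, -, 618, -, -]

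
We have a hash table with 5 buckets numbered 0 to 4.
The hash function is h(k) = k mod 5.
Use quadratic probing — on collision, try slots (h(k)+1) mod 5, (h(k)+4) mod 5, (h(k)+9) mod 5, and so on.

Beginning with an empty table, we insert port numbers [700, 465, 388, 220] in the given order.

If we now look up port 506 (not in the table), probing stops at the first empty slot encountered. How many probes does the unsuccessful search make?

2

Insert 700: h=0, slot 0 empty => index 0.
Insert 465: h=0, slot 0 occupied => index 1.
Insert 388: h=3, slot 3 empty => index 3.
Insert 220: h=0, slots 0,1 occupied => index 4.
Table: [700, 465, _, 388, 220]
Lookup 506: h=1, probe 1,2 → slot 2 empty, not found.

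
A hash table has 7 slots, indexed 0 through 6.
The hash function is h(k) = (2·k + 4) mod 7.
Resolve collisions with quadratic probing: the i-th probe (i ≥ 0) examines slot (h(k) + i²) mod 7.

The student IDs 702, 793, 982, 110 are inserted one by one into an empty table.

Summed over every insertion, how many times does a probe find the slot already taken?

3

Insert 702: h=1, slot 1 empty => index 1.
Insert 793: h=1, slot 1 occupied => index 2.
Insert 982: h=1, slots 1,2 occupied => index 5.
Insert 110: h=0, slot 0 empty => index 0.
Table: [110, 702, 793, ., ., 982, .]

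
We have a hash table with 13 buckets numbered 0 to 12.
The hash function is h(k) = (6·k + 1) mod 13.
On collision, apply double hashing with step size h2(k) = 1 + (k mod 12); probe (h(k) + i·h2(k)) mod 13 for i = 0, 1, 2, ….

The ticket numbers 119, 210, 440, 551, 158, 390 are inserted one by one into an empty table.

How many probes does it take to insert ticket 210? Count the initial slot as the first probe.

119 hashes to 0; slot 0 is free → place at 0.
210 hashes to 0, h2=7; 0 taken → place at 7.
440 hashes to 2; slot 2 is free → place at 2.
551 hashes to 5; slot 5 is free → place at 5.
158 hashes to 0, h2=3; 0 taken → place at 3.
390 hashes to 1; slot 1 is free → place at 1.
Table: [119, 390, 440, 158, ∅, 551, ∅, 210, ∅, ∅, ∅, ∅, ∅]

2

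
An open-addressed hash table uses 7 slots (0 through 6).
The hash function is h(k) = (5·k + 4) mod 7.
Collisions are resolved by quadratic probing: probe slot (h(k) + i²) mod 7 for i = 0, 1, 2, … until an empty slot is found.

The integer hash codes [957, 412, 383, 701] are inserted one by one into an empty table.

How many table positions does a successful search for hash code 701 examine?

Insert 957: h=1, slot 1 empty → index 1.
Insert 412: h=6, slot 6 empty → index 6.
Insert 383: h=1, slot 1 occupied → index 2.
Insert 701: h=2, slot 2 occupied → index 3.
Table: [-, 957, 383, 701, -, -, 412]
Lookup 701: h=2, probe 2,3 → found at 3.

2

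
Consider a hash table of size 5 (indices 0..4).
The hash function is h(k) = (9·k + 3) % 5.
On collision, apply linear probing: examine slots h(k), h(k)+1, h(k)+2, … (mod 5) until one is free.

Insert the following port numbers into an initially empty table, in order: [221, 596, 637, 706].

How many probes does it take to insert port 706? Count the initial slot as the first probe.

3

Insert 221: h=2, slot 2 empty => index 2.
Insert 596: h=2, slot 2 occupied => index 3.
Insert 637: h=1, slot 1 empty => index 1.
Insert 706: h=2, slots 2,3 occupied => index 4.
Table: [_, 637, 221, 596, 706]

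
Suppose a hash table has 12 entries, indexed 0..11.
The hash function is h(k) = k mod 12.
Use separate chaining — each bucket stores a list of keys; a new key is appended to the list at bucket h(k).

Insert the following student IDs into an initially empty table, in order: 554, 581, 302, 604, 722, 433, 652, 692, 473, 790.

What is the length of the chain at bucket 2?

3

554 → bucket 2
581 → bucket 5
302 → bucket 2 (collision)
604 → bucket 4
722 → bucket 2 (collision)
433 → bucket 1
652 → bucket 4 (collision)
692 → bucket 8
473 → bucket 5 (collision)
790 → bucket 10
Final buckets:
0: ∅
1: 433
2: 554 -> 302 -> 722
3: ∅
4: 604 -> 652
5: 581 -> 473
6: ∅
7: ∅
8: 692
9: ∅
10: 790
11: ∅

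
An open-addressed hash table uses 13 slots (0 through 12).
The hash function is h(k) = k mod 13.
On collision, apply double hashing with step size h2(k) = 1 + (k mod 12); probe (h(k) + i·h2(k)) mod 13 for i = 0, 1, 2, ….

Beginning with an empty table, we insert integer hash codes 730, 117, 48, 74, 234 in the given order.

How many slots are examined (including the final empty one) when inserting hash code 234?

730 hashes to 2; slot 2 is free → place at 2.
117 hashes to 0; slot 0 is free → place at 0.
48 hashes to 9; slot 9 is free → place at 9.
74 hashes to 9, h2=3; 9 taken → place at 12.
234 hashes to 0, h2=7; 0 taken → place at 7.
Table: [117, ., 730, ., ., ., ., 234, ., 48, ., ., 74]

2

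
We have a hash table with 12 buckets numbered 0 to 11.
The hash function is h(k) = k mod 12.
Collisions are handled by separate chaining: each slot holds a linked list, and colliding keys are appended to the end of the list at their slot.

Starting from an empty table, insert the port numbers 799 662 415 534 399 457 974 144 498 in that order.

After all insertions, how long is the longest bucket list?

Insert 799: h=7, bucket 7 empty -> new chain.
Insert 662: h=2, bucket 2 empty -> new chain.
Insert 415: h=7, bucket 7 nonempty -> append to chain.
Insert 534: h=6, bucket 6 empty -> new chain.
Insert 399: h=3, bucket 3 empty -> new chain.
Insert 457: h=1, bucket 1 empty -> new chain.
Insert 974: h=2, bucket 2 nonempty -> append to chain.
Insert 144: h=0, bucket 0 empty -> new chain.
Insert 498: h=6, bucket 6 nonempty -> append to chain.
Final buckets:
0: 144
1: 457
2: 662 -> 974
3: 399
4: -
5: -
6: 534 -> 498
7: 799 -> 415
8: -
9: -
10: -
11: -

2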